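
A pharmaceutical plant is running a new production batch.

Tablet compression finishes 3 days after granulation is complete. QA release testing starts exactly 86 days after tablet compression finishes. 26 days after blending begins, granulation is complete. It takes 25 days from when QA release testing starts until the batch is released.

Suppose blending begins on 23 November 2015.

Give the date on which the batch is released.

11 April 2016

Blending begins: Nov 23, 2015.
Granulation is complete: Nov 23, 2015 + 26 days = Dec 19, 2015.
Tablet compression finishes: Dec 19, 2015 + 3 days = Dec 22, 2015.
QA release testing starts: Dec 22, 2015 + 86 days = Mar 17, 2016.
The batch is released: Mar 17, 2016 + 25 days = Apr 11, 2016.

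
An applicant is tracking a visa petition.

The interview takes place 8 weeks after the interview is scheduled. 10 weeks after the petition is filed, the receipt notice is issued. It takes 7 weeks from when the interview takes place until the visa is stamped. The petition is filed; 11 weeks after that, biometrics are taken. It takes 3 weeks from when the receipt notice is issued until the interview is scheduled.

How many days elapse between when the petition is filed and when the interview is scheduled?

Causal path: the petition is filed → the receipt notice is issued → the interview is scheduled.
Total delay along the path: 10 + 3 weeks = 13 weeks = 91 days.

91 days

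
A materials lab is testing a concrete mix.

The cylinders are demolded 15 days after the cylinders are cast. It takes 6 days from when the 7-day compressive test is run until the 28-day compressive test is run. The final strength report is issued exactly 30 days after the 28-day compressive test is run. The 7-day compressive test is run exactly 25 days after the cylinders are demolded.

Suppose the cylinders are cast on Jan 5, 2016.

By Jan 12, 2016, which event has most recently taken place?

The cylinders are cast: Jan 5, 2016.
The cylinders are demolded: Jan 5, 2016 + 15 days = Jan 20, 2016.
The 7-day compressive test is run: Jan 20, 2016 + 25 days = Feb 14, 2016.
The 28-day compressive test is run: Feb 14, 2016 + 6 days = Feb 20, 2016.
The final strength report is issued: Feb 20, 2016 + 30 days = Mar 21, 2016.
Jan 12, 2016 falls between when the cylinders are cast (Jan 5, 2016) and when the cylinders are demolded (Jan 20, 2016).

The cylinders are cast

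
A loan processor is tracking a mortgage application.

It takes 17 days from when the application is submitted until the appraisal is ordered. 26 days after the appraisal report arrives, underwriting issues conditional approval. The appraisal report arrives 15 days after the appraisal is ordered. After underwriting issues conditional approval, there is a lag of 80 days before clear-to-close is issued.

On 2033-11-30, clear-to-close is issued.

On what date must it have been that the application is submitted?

2033-07-15

Clear-to-close is issued: Nov 30, 2033.
Underwriting issues conditional approval: Nov 30, 2033 − 80 days = Sep 11, 2033.
The appraisal report arrives: Sep 11, 2033 − 26 days = Aug 16, 2033.
The appraisal is ordered: Aug 16, 2033 − 15 days = Aug 1, 2033.
The application is submitted: Aug 1, 2033 − 17 days = Jul 15, 2033.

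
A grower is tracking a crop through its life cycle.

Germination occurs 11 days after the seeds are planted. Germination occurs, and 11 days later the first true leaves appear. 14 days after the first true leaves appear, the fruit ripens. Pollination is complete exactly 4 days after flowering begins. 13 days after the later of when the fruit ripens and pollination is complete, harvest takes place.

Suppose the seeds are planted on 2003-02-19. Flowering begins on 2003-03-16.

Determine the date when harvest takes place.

2003-04-09

The seeds are planted: Feb 19, 2003.
Germination occurs: Feb 19, 2003 + 11 days = Mar 2, 2003.
The first true leaves appear: Mar 2, 2003 + 11 days = Mar 13, 2003.
The fruit ripens: Mar 13, 2003 + 14 days = Mar 27, 2003.
Flowering begins: Mar 16, 2003.
Pollination is complete: Mar 16, 2003 + 4 days = Mar 20, 2003.
Both prerequisites met — the fruit ripens (Mar 27, 2003), pollination is complete (Mar 20, 2003); the later is Mar 27, 2003.
Harvest takes place: Mar 27, 2003 + 13 days = Apr 9, 2003.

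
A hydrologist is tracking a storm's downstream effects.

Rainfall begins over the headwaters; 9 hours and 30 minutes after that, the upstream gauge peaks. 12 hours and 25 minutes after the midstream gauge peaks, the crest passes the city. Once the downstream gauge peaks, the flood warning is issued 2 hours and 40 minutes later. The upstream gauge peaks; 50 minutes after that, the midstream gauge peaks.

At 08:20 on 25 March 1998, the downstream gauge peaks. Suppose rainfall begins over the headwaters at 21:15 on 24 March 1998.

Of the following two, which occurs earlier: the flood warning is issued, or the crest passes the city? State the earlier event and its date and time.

The downstream gauge peaks: 08:20 Mar 25, 1998.
The flood warning is issued: 08:20 Mar 25, 1998 + 2h40m = 11:00 Mar 25, 1998.
Rainfall begins over the headwaters: 21:15 Mar 24, 1998.
The upstream gauge peaks: 21:15 Mar 24, 1998 + 9h30m = 06:45 Mar 25, 1998.
The midstream gauge peaks: 06:45 Mar 25, 1998 + 50m = 07:35 Mar 25, 1998.
The crest passes the city: 07:35 Mar 25, 1998 + 12h25m = 20:00 Mar 25, 1998.
Comparing: the flood warning is issued at 11:00 Mar 25, 1998 vs the crest passes the city at 20:00 Mar 25, 1998. Earlier: the flood warning is issued.

The flood warning is issued — 11:00 on 25 March 1998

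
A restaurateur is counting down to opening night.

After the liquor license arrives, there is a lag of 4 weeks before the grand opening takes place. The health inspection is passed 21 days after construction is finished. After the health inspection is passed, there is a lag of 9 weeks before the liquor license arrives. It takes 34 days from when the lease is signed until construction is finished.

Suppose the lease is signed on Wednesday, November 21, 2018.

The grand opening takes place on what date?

Tuesday, April 16, 2019

The lease is signed: Nov 21, 2018.
Construction is finished: Nov 21, 2018 + 34 days = Dec 25, 2018.
The health inspection is passed: Dec 25, 2018 + 21 days = Jan 15, 2019.
The liquor license arrives: Jan 15, 2019 + 9 weeks = Mar 19, 2019.
The grand opening takes place: Mar 19, 2019 + 4 weeks = Apr 16, 2019.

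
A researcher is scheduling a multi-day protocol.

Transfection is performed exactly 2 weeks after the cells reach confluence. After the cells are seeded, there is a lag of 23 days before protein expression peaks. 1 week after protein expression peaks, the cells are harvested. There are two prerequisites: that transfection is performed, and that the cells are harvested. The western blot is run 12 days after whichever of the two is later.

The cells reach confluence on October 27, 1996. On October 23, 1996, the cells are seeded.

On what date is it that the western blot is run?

The cells reach confluence: Oct 27, 1996.
Transfection is performed: Oct 27, 1996 + 2 weeks = Nov 10, 1996.
The cells are seeded: Oct 23, 1996.
Protein expression peaks: Oct 23, 1996 + 23 days = Nov 15, 1996.
The cells are harvested: Nov 15, 1996 + 1 week = Nov 22, 1996.
Both prerequisites met — transfection is performed (Nov 10, 1996), the cells are harvested (Nov 22, 1996); the later is Nov 22, 1996.
The western blot is run: Nov 22, 1996 + 12 days = Dec 4, 1996.

December 4, 1996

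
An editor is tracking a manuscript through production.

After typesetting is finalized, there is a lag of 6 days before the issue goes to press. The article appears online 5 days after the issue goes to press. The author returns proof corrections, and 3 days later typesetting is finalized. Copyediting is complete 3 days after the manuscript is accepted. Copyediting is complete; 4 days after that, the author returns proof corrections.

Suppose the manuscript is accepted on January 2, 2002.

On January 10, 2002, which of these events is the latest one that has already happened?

The manuscript is accepted: Jan 2, 2002.
Copyediting is complete: Jan 2, 2002 + 3 days = Jan 5, 2002.
The author returns proof corrections: Jan 5, 2002 + 4 days = Jan 9, 2002.
Typesetting is finalized: Jan 9, 2002 + 3 days = Jan 12, 2002.
The issue goes to press: Jan 12, 2002 + 6 days = Jan 18, 2002.
The article appears online: Jan 18, 2002 + 5 days = Jan 23, 2002.
Jan 10, 2002 falls between when the author returns proof corrections (Jan 9, 2002) and when typesetting is finalized (Jan 12, 2002).

The author returns proof corrections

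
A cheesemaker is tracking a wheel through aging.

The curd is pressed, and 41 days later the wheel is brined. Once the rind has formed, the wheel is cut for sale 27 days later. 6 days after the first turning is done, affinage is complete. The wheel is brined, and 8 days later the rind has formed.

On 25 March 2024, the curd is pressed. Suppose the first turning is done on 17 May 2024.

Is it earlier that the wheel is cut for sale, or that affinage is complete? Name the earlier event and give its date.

Affinage is complete — 23 May 2024

The curd is pressed: Mar 25, 2024.
The wheel is brined: Mar 25, 2024 + 41 days = May 5, 2024.
The rind has formed: May 5, 2024 + 8 days = May 13, 2024.
The wheel is cut for sale: May 13, 2024 + 27 days = Jun 9, 2024.
The first turning is done: May 17, 2024.
Affinage is complete: May 17, 2024 + 6 days = May 23, 2024.
Comparing: the wheel is cut for sale on Jun 9, 2024 vs affinage is complete on May 23, 2024. Earlier: affinage is complete.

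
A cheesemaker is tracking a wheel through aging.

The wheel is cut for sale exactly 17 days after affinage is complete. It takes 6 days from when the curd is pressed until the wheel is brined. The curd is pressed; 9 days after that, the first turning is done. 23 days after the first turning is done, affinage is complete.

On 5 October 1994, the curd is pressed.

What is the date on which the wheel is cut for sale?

23 November 1994

The curd is pressed: Oct 5, 1994.
The first turning is done: Oct 5, 1994 + 9 days = Oct 14, 1994.
Affinage is complete: Oct 14, 1994 + 23 days = Nov 6, 1994.
The wheel is cut for sale: Nov 6, 1994 + 17 days = Nov 23, 1994.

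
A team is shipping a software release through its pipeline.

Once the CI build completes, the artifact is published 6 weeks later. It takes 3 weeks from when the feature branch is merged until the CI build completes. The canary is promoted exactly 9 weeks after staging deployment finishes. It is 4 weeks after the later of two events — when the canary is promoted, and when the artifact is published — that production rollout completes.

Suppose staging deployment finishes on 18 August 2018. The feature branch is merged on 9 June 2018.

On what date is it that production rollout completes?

Staging deployment finishes: Aug 18, 2018.
The canary is promoted: Aug 18, 2018 + 9 weeks = Oct 20, 2018.
The feature branch is merged: Jun 9, 2018.
The CI build completes: Jun 9, 2018 + 3 weeks = Jun 30, 2018.
The artifact is published: Jun 30, 2018 + 6 weeks = Aug 11, 2018.
Both prerequisites met — the canary is promoted (Oct 20, 2018), the artifact is published (Aug 11, 2018); the later is Oct 20, 2018.
Production rollout completes: Oct 20, 2018 + 4 weeks = Nov 17, 2018.

17 November 2018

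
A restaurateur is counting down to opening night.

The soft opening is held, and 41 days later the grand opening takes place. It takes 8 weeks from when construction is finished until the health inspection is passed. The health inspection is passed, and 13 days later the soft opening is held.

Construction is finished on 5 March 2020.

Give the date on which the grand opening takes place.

23 June 2020

Construction is finished: Mar 5, 2020.
The health inspection is passed: Mar 5, 2020 + 8 weeks = Apr 30, 2020.
The soft opening is held: Apr 30, 2020 + 13 days = May 13, 2020.
The grand opening takes place: May 13, 2020 + 41 days = Jun 23, 2020.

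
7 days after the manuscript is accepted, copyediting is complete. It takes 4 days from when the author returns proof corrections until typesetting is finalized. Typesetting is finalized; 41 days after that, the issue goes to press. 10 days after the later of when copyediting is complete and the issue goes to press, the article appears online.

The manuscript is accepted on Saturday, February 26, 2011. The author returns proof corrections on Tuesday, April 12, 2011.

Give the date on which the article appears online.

The manuscript is accepted: Feb 26, 2011.
Copyediting is complete: Feb 26, 2011 + 7 days = Mar 5, 2011.
The author returns proof corrections: Apr 12, 2011.
Typesetting is finalized: Apr 12, 2011 + 4 days = Apr 16, 2011.
The issue goes to press: Apr 16, 2011 + 41 days = May 27, 2011.
Both prerequisites met — copyediting is complete (Mar 5, 2011), the issue goes to press (May 27, 2011); the later is May 27, 2011.
The article appears online: May 27, 2011 + 10 days = Jun 6, 2011.

Monday, June 6, 2011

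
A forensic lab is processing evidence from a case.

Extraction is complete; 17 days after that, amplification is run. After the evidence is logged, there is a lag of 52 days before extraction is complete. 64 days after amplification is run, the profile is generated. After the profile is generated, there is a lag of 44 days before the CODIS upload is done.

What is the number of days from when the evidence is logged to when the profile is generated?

Causal path: the evidence is logged → extraction is complete → amplification is run → the profile is generated.
Total delay along the path: 52 + 17 + 64 = 133 days.

133 days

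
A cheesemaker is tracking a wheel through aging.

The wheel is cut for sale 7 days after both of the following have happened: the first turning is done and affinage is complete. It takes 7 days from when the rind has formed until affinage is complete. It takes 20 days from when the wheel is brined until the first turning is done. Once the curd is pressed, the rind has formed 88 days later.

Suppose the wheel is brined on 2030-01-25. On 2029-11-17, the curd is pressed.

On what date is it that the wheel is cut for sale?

2030-02-27

The wheel is brined: Jan 25, 2030.
The first turning is done: Jan 25, 2030 + 20 days = Feb 14, 2030.
The curd is pressed: Nov 17, 2029.
The rind has formed: Nov 17, 2029 + 88 days = Feb 13, 2030.
Affinage is complete: Feb 13, 2030 + 7 days = Feb 20, 2030.
Both prerequisites met — the first turning is done (Feb 14, 2030), affinage is complete (Feb 20, 2030); the later is Feb 20, 2030.
The wheel is cut for sale: Feb 20, 2030 + 7 days = Feb 27, 2030.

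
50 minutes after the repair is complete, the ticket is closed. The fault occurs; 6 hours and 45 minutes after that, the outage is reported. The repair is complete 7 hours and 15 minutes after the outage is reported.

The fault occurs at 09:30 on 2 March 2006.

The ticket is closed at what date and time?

00:20 on 3 March 2006

The fault occurs: 09:30 Mar 2, 2006.
The outage is reported: 09:30 Mar 2, 2006 + 6h45m = 16:15 Mar 2, 2006.
The repair is complete: 16:15 Mar 2, 2006 + 7h15m = 23:30 Mar 2, 2006.
The ticket is closed: 23:30 Mar 2, 2006 + 50m = 00:20 Mar 3, 2006.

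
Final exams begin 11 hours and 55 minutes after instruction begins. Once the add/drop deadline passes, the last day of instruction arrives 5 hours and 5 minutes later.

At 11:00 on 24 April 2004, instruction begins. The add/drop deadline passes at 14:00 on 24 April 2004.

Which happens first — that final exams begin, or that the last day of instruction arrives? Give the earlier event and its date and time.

The last day of instruction arrives — 19:05 on 24 April 2004

Instruction begins: 11:00 Apr 24, 2004.
Final exams begin: 11:00 Apr 24, 2004 + 11h55m = 22:55 Apr 24, 2004.
The add/drop deadline passes: 14:00 Apr 24, 2004.
The last day of instruction arrives: 14:00 Apr 24, 2004 + 5h05m = 19:05 Apr 24, 2004.
Comparing: final exams begin at 22:55 Apr 24, 2004 vs the last day of instruction arrives at 19:05 Apr 24, 2004. Earlier: the last day of instruction arrives.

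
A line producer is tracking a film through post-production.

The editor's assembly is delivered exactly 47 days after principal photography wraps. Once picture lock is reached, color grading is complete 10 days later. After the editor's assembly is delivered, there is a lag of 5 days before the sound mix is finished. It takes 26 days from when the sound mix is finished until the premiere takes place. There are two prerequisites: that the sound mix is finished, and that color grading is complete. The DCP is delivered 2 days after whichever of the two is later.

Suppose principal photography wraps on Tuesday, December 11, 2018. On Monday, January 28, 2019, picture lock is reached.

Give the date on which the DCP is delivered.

Principal photography wraps: Dec 11, 2018.
The editor's assembly is delivered: Dec 11, 2018 + 47 days = Jan 27, 2019.
The sound mix is finished: Jan 27, 2019 + 5 days = Feb 1, 2019.
Picture lock is reached: Jan 28, 2019.
Color grading is complete: Jan 28, 2019 + 10 days = Feb 7, 2019.
Both prerequisites met — the sound mix is finished (Feb 1, 2019), color grading is complete (Feb 7, 2019); the later is Feb 7, 2019.
The DCP is delivered: Feb 7, 2019 + 2 days = Feb 9, 2019.

Saturday, February 9, 2019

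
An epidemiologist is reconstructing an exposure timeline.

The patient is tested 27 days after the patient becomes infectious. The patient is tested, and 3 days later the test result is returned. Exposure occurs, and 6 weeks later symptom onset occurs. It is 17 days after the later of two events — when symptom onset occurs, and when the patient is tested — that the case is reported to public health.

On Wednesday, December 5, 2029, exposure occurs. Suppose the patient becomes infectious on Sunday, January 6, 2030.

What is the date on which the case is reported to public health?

Tuesday, February 19, 2030

Exposure occurs: Dec 5, 2029.
Symptom onset occurs: Dec 5, 2029 + 6 weeks = Jan 16, 2030.
The patient becomes infectious: Jan 6, 2030.
The patient is tested: Jan 6, 2030 + 27 days = Feb 2, 2030.
Both prerequisites met — symptom onset occurs (Jan 16, 2030), the patient is tested (Feb 2, 2030); the later is Feb 2, 2030.
The case is reported to public health: Feb 2, 2030 + 17 days = Feb 19, 2030.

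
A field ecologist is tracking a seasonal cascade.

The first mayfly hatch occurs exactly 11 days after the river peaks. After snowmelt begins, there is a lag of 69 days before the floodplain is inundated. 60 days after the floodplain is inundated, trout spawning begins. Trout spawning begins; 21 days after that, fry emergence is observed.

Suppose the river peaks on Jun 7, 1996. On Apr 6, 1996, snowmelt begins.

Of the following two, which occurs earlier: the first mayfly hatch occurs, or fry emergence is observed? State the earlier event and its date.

The river peaks: Jun 7, 1996.
The first mayfly hatch occurs: Jun 7, 1996 + 11 days = Jun 18, 1996.
Snowmelt begins: Apr 6, 1996.
The floodplain is inundated: Apr 6, 1996 + 69 days = Jun 14, 1996.
Trout spawning begins: Jun 14, 1996 + 60 days = Aug 13, 1996.
Fry emergence is observed: Aug 13, 1996 + 21 days = Sep 3, 1996.
Comparing: the first mayfly hatch occurs on Jun 18, 1996 vs fry emergence is observed on Sep 3, 1996. Earlier: the first mayfly hatch occurs.

The first mayfly hatch occurs — Jun 18, 1996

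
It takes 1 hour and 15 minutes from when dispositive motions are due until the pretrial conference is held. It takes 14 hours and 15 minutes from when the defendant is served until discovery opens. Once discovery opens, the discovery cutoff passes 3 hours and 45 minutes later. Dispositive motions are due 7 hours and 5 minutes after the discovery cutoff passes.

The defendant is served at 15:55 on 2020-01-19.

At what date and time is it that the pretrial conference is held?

18:15 on 2020-01-20

The defendant is served: 15:55 Jan 19, 2020.
Discovery opens: 15:55 Jan 19, 2020 + 14h15m = 06:10 Jan 20, 2020.
The discovery cutoff passes: 06:10 Jan 20, 2020 + 3h45m = 09:55 Jan 20, 2020.
Dispositive motions are due: 09:55 Jan 20, 2020 + 7h05m = 17:00 Jan 20, 2020.
The pretrial conference is held: 17:00 Jan 20, 2020 + 1h15m = 18:15 Jan 20, 2020.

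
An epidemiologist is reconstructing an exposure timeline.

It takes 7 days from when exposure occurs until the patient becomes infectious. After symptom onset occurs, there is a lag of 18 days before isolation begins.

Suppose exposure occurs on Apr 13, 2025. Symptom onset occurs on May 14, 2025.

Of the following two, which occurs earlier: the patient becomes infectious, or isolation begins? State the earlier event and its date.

The patient becomes infectious — Apr 20, 2025

Exposure occurs: Apr 13, 2025.
The patient becomes infectious: Apr 13, 2025 + 7 days = Apr 20, 2025.
Symptom onset occurs: May 14, 2025.
Isolation begins: May 14, 2025 + 18 days = Jun 1, 2025.
Comparing: the patient becomes infectious on Apr 20, 2025 vs isolation begins on Jun 1, 2025. Earlier: the patient becomes infectious.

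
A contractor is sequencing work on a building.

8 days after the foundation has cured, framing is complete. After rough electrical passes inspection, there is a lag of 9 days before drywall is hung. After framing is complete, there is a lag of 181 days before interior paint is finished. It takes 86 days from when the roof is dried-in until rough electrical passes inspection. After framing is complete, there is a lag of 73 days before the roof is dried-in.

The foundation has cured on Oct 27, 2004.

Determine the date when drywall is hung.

The foundation has cured: Oct 27, 2004.
Framing is complete: Oct 27, 2004 + 8 days = Nov 4, 2004.
The roof is dried-in: Nov 4, 2004 + 73 days = Jan 16, 2005.
Rough electrical passes inspection: Jan 16, 2005 + 86 days = Apr 12, 2005.
Drywall is hung: Apr 12, 2005 + 9 days = Apr 21, 2005.

Apr 21, 2005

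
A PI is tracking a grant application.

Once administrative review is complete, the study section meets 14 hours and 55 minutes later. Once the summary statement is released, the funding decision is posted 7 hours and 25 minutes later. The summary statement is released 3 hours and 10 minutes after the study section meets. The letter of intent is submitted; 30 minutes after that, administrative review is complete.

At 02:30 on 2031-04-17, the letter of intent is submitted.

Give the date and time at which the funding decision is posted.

The letter of intent is submitted: 02:30 Apr 17, 2031.
Administrative review is complete: 02:30 Apr 17, 2031 + 30m = 03:00 Apr 17, 2031.
The study section meets: 03:00 Apr 17, 2031 + 14h55m = 17:55 Apr 17, 2031.
The summary statement is released: 17:55 Apr 17, 2031 + 3h10m = 21:05 Apr 17, 2031.
The funding decision is posted: 21:05 Apr 17, 2031 + 7h25m = 04:30 Apr 18, 2031.

04:30 on 2031-04-18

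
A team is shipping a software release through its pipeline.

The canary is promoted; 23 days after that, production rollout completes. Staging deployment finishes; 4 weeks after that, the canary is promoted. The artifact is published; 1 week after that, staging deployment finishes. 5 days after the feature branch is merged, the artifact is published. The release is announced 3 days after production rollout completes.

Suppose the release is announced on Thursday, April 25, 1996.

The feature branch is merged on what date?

The release is announced: Apr 25, 1996.
Production rollout completes: Apr 25, 1996 − 3 days = Apr 22, 1996.
The canary is promoted: Apr 22, 1996 − 23 days = Mar 30, 1996.
Staging deployment finishes: Mar 30, 1996 − 4 weeks = Mar 2, 1996.
The artifact is published: Mar 2, 1996 − 1 week = Feb 24, 1996.
The feature branch is merged: Feb 24, 1996 − 5 days = Feb 19, 1996.

Monday, February 19, 1996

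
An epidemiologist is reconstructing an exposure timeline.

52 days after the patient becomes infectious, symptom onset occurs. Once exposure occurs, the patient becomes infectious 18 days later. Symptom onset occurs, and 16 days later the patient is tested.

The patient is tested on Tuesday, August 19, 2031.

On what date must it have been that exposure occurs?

The patient is tested: Aug 19, 2031.
Symptom onset occurs: Aug 19, 2031 − 16 days = Aug 3, 2031.
The patient becomes infectious: Aug 3, 2031 − 52 days = Jun 12, 2031.
Exposure occurs: Jun 12, 2031 − 18 days = May 25, 2031.

Sunday, May 25, 2031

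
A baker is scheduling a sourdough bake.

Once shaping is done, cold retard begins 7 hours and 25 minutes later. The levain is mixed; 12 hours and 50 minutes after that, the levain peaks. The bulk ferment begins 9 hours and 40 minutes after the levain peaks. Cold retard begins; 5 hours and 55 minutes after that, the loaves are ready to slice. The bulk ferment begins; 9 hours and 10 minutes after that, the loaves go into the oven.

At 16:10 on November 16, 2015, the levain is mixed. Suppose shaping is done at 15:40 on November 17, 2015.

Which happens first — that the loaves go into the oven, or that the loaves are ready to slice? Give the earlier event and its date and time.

The loaves go into the oven — 23:50 on November 17, 2015

The levain is mixed: 16:10 Nov 16, 2015.
The levain peaks: 16:10 Nov 16, 2015 + 12h50m = 05:00 Nov 17, 2015.
The bulk ferment begins: 05:00 Nov 17, 2015 + 9h40m = 14:40 Nov 17, 2015.
The loaves go into the oven: 14:40 Nov 17, 2015 + 9h10m = 23:50 Nov 17, 2015.
Shaping is done: 15:40 Nov 17, 2015.
Cold retard begins: 15:40 Nov 17, 2015 + 7h25m = 23:05 Nov 17, 2015.
The loaves are ready to slice: 23:05 Nov 17, 2015 + 5h55m = 05:00 Nov 18, 2015.
Comparing: the loaves go into the oven at 23:50 Nov 17, 2015 vs the loaves are ready to slice at 05:00 Nov 18, 2015. Earlier: the loaves go into the oven.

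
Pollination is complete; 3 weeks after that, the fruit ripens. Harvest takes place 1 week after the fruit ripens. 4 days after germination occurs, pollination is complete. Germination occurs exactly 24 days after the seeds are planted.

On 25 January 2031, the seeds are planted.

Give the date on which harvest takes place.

The seeds are planted: Jan 25, 2031.
Germination occurs: Jan 25, 2031 + 24 days = Feb 18, 2031.
Pollination is complete: Feb 18, 2031 + 4 days = Feb 22, 2031.
The fruit ripens: Feb 22, 2031 + 3 weeks = Mar 15, 2031.
Harvest takes place: Mar 15, 2031 + 1 week = Mar 22, 2031.

22 March 2031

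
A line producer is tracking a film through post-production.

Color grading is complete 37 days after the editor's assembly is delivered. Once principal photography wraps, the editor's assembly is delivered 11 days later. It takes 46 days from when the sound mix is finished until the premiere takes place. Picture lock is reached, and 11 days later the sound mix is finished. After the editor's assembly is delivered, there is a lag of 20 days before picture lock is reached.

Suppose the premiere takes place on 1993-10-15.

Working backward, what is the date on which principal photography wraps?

The premiere takes place: Oct 15, 1993.
The sound mix is finished: Oct 15, 1993 − 46 days = Aug 30, 1993.
Picture lock is reached: Aug 30, 1993 − 11 days = Aug 19, 1993.
The editor's assembly is delivered: Aug 19, 1993 − 20 days = Jul 30, 1993.
Principal photography wraps: Jul 30, 1993 − 11 days = Jul 19, 1993.

1993-07-19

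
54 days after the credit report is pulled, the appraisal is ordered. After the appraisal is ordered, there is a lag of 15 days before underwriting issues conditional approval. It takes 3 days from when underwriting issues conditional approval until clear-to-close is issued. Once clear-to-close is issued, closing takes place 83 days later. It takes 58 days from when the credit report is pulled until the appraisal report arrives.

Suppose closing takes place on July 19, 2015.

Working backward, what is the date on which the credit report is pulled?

Closing takes place: Jul 19, 2015.
Clear-to-close is issued: Jul 19, 2015 − 83 days = Apr 27, 2015.
Underwriting issues conditional approval: Apr 27, 2015 − 3 days = Apr 24, 2015.
The appraisal is ordered: Apr 24, 2015 − 15 days = Apr 9, 2015.
The credit report is pulled: Apr 9, 2015 − 54 days = Feb 14, 2015.

February 14, 2015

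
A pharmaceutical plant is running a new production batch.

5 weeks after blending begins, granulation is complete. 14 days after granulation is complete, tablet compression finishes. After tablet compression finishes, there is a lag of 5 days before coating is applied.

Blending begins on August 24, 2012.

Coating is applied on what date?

Blending begins: Aug 24, 2012.
Granulation is complete: Aug 24, 2012 + 5 weeks = Sep 28, 2012.
Tablet compression finishes: Sep 28, 2012 + 14 days = Oct 12, 2012.
Coating is applied: Oct 12, 2012 + 5 days = Oct 17, 2012.

October 17, 2012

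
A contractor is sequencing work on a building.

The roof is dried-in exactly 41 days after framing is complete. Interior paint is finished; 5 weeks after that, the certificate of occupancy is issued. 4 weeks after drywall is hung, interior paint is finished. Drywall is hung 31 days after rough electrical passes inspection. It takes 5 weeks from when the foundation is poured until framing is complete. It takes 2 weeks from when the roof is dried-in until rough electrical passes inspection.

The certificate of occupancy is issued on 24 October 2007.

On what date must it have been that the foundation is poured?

The certificate of occupancy is issued: Oct 24, 2007.
Interior paint is finished: Oct 24, 2007 − 5 weeks = Sep 19, 2007.
Drywall is hung: Sep 19, 2007 − 4 weeks = Aug 22, 2007.
Rough electrical passes inspection: Aug 22, 2007 − 31 days = Jul 22, 2007.
The roof is dried-in: Jul 22, 2007 − 2 weeks = Jul 8, 2007.
Framing is complete: Jul 8, 2007 − 41 days = May 28, 2007.
The foundation is poured: May 28, 2007 − 5 weeks = Apr 23, 2007.

23 April 2007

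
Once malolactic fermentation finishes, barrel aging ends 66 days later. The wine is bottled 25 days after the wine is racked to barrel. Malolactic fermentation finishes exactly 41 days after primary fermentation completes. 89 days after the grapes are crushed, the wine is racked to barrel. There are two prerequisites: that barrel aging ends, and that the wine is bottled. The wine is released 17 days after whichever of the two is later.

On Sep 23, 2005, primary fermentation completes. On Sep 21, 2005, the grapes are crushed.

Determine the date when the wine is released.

Jan 30, 2006

Primary fermentation completes: Sep 23, 2005.
Malolactic fermentation finishes: Sep 23, 2005 + 41 days = Nov 3, 2005.
Barrel aging ends: Nov 3, 2005 + 66 days = Jan 8, 2006.
The grapes are crushed: Sep 21, 2005.
The wine is racked to barrel: Sep 21, 2005 + 89 days = Dec 19, 2005.
The wine is bottled: Dec 19, 2005 + 25 days = Jan 13, 2006.
Both prerequisites met — barrel aging ends (Jan 8, 2006), the wine is bottled (Jan 13, 2006); the later is Jan 13, 2006.
The wine is released: Jan 13, 2006 + 17 days = Jan 30, 2006.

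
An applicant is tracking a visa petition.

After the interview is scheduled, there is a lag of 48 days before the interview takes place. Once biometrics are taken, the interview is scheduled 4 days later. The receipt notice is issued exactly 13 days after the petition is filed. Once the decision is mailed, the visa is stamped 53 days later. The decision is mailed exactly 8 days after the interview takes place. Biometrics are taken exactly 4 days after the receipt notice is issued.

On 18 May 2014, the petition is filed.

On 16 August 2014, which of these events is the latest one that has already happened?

The decision is mailed

The petition is filed: May 18, 2014.
The receipt notice is issued: May 18, 2014 + 13 days = May 31, 2014.
Biometrics are taken: May 31, 2014 + 4 days = Jun 4, 2014.
The interview is scheduled: Jun 4, 2014 + 4 days = Jun 8, 2014.
The interview takes place: Jun 8, 2014 + 48 days = Jul 26, 2014.
The decision is mailed: Jul 26, 2014 + 8 days = Aug 3, 2014.
The visa is stamped: Aug 3, 2014 + 53 days = Sep 25, 2014.
Aug 16, 2014 falls between when the decision is mailed (Aug 3, 2014) and when the visa is stamped (Sep 25, 2014).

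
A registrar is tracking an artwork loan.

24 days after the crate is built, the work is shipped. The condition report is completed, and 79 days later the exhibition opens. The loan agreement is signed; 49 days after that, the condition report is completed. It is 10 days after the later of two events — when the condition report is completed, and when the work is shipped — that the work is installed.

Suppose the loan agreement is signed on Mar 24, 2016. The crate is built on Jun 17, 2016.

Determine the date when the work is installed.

Jul 21, 2016

The loan agreement is signed: Mar 24, 2016.
The condition report is completed: Mar 24, 2016 + 49 days = May 12, 2016.
The crate is built: Jun 17, 2016.
The work is shipped: Jun 17, 2016 + 24 days = Jul 11, 2016.
Both prerequisites met — the condition report is completed (May 12, 2016), the work is shipped (Jul 11, 2016); the later is Jul 11, 2016.
The work is installed: Jul 11, 2016 + 10 days = Jul 21, 2016.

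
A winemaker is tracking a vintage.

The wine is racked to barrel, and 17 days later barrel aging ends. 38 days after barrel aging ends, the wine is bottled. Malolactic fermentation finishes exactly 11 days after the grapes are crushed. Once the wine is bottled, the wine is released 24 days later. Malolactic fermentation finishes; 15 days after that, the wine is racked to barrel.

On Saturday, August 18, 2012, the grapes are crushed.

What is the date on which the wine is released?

Saturday, December 1, 2012

The grapes are crushed: Aug 18, 2012.
Malolactic fermentation finishes: Aug 18, 2012 + 11 days = Aug 29, 2012.
The wine is racked to barrel: Aug 29, 2012 + 15 days = Sep 13, 2012.
Barrel aging ends: Sep 13, 2012 + 17 days = Sep 30, 2012.
The wine is bottled: Sep 30, 2012 + 38 days = Nov 7, 2012.
The wine is released: Nov 7, 2012 + 24 days = Dec 1, 2012.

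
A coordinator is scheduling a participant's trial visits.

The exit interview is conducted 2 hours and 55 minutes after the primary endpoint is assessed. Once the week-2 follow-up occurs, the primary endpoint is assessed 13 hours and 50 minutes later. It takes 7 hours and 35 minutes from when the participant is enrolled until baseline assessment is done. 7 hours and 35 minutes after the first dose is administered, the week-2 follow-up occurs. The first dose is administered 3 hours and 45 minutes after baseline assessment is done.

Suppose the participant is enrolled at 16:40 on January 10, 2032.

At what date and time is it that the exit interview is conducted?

04:20 on January 12, 2032

The participant is enrolled: 16:40 Jan 10, 2032.
Baseline assessment is done: 16:40 Jan 10, 2032 + 7h35m = 00:15 Jan 11, 2032.
The first dose is administered: 00:15 Jan 11, 2032 + 3h45m = 04:00 Jan 11, 2032.
The week-2 follow-up occurs: 04:00 Jan 11, 2032 + 7h35m = 11:35 Jan 11, 2032.
The primary endpoint is assessed: 11:35 Jan 11, 2032 + 13h50m = 01:25 Jan 12, 2032.
The exit interview is conducted: 01:25 Jan 12, 2032 + 2h55m = 04:20 Jan 12, 2032.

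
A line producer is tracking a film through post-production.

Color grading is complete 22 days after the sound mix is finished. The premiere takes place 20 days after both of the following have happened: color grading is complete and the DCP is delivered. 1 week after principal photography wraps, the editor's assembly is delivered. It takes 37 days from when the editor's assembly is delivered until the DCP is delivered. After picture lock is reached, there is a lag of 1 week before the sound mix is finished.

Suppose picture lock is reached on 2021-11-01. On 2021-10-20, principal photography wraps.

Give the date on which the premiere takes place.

2021-12-23

Picture lock is reached: Nov 1, 2021.
The sound mix is finished: Nov 1, 2021 + 1 week = Nov 8, 2021.
Color grading is complete: Nov 8, 2021 + 22 days = Nov 30, 2021.
Principal photography wraps: Oct 20, 2021.
The editor's assembly is delivered: Oct 20, 2021 + 1 week = Oct 27, 2021.
The DCP is delivered: Oct 27, 2021 + 37 days = Dec 3, 2021.
Both prerequisites met — color grading is complete (Nov 30, 2021), the DCP is delivered (Dec 3, 2021); the later is Dec 3, 2021.
The premiere takes place: Dec 3, 2021 + 20 days = Dec 23, 2021.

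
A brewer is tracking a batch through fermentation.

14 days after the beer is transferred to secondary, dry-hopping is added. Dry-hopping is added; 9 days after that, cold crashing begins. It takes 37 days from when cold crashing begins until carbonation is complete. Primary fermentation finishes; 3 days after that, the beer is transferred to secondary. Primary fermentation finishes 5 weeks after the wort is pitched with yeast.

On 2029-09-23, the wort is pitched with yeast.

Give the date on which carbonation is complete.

The wort is pitched with yeast: Sep 23, 2029.
Primary fermentation finishes: Sep 23, 2029 + 5 weeks = Oct 28, 2029.
The beer is transferred to secondary: Oct 28, 2029 + 3 days = Oct 31, 2029.
Dry-hopping is added: Oct 31, 2029 + 14 days = Nov 14, 2029.
Cold crashing begins: Nov 14, 2029 + 9 days = Nov 23, 2029.
Carbonation is complete: Nov 23, 2029 + 37 days = Dec 30, 2029.

2029-12-30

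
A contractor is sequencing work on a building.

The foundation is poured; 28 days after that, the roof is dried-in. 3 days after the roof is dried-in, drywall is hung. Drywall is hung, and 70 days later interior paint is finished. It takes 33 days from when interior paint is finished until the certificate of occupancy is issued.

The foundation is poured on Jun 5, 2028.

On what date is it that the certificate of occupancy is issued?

Oct 17, 2028

The foundation is poured: Jun 5, 2028.
The roof is dried-in: Jun 5, 2028 + 28 days = Jul 3, 2028.
Drywall is hung: Jul 3, 2028 + 3 days = Jul 6, 2028.
Interior paint is finished: Jul 6, 2028 + 70 days = Sep 14, 2028.
The certificate of occupancy is issued: Sep 14, 2028 + 33 days = Oct 17, 2028.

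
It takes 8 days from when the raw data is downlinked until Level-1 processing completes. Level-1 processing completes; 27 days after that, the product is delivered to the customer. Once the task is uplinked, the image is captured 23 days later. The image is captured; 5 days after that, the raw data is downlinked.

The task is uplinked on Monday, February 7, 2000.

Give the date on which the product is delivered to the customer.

Monday, April 10, 2000

The task is uplinked: Feb 7, 2000.
The image is captured: Feb 7, 2000 + 23 days = Mar 1, 2000.
The raw data is downlinked: Mar 1, 2000 + 5 days = Mar 6, 2000.
Level-1 processing completes: Mar 6, 2000 + 8 days = Mar 14, 2000.
The product is delivered to the customer: Mar 14, 2000 + 27 days = Apr 10, 2000.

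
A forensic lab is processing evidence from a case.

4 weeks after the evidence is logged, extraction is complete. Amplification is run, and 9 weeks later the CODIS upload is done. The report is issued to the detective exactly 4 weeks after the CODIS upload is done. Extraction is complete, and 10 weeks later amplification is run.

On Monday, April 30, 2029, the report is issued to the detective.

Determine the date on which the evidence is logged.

The report is issued to the detective: Apr 30, 2029.
The CODIS upload is done: Apr 30, 2029 − 4 weeks = Apr 2, 2029.
Amplification is run: Apr 2, 2029 − 9 weeks = Jan 29, 2029.
Extraction is complete: Jan 29, 2029 − 10 weeks = Nov 20, 2028.
The evidence is logged: Nov 20, 2028 − 4 weeks = Oct 23, 2028.

Monday, October 23, 2028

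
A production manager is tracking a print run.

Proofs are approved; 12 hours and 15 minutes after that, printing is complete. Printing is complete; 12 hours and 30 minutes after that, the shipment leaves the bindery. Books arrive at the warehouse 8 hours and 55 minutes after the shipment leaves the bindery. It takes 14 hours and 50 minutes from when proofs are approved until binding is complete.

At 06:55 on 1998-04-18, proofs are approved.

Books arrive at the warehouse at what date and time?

Proofs are approved: 06:55 Apr 18, 1998.
Printing is complete: 06:55 Apr 18, 1998 + 12h15m = 19:10 Apr 18, 1998.
The shipment leaves the bindery: 19:10 Apr 18, 1998 + 12h30m = 07:40 Apr 19, 1998.
Books arrive at the warehouse: 07:40 Apr 19, 1998 + 8h55m = 16:35 Apr 19, 1998.

16:35 on 1998-04-19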